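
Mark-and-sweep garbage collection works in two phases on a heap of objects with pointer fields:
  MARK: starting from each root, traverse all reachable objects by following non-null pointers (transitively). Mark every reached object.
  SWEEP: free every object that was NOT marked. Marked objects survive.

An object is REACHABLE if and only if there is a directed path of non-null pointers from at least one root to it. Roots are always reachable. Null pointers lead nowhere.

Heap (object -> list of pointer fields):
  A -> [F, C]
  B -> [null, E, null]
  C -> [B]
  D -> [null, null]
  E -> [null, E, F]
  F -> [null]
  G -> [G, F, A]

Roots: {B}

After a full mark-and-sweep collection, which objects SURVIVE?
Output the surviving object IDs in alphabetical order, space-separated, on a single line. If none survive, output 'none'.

Answer: B E F

Derivation:
Roots: B
Mark B: refs=null E null, marked=B
Mark E: refs=null E F, marked=B E
Mark F: refs=null, marked=B E F
Unmarked (collected): A C D G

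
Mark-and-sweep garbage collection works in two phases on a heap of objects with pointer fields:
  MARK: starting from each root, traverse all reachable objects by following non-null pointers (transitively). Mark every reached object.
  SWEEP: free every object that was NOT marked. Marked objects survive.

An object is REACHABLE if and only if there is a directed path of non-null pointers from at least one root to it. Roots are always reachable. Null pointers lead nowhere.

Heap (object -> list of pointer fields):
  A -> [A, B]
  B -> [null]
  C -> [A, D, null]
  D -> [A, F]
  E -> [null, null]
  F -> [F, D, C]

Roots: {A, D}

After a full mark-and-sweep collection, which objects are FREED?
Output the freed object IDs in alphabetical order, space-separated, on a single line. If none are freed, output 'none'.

Roots: A D
Mark A: refs=A B, marked=A
Mark D: refs=A F, marked=A D
Mark B: refs=null, marked=A B D
Mark F: refs=F D C, marked=A B D F
Mark C: refs=A D null, marked=A B C D F
Unmarked (collected): E

Answer: E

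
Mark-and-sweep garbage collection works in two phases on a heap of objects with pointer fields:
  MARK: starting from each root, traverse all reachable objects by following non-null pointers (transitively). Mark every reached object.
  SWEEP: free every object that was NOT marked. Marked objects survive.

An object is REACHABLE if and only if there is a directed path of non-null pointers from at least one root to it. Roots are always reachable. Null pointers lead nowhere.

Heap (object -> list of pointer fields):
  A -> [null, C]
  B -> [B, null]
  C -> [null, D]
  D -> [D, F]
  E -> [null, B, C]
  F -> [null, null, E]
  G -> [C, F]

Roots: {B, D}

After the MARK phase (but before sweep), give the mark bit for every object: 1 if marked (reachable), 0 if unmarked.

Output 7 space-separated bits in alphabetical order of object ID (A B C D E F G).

Answer: 0 1 1 1 1 1 0

Derivation:
Roots: B D
Mark B: refs=B null, marked=B
Mark D: refs=D F, marked=B D
Mark F: refs=null null E, marked=B D F
Mark E: refs=null B C, marked=B D E F
Mark C: refs=null D, marked=B C D E F
Unmarked (collected): A G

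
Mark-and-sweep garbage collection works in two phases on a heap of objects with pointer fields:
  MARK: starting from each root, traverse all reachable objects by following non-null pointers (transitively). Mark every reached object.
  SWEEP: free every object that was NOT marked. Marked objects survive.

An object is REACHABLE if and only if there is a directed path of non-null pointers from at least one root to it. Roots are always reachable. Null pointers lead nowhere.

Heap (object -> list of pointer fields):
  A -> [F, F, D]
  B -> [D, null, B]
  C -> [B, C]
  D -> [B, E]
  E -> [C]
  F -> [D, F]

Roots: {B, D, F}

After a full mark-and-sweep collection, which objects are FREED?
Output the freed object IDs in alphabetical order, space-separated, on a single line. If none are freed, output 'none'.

Answer: A

Derivation:
Roots: B D F
Mark B: refs=D null B, marked=B
Mark D: refs=B E, marked=B D
Mark F: refs=D F, marked=B D F
Mark E: refs=C, marked=B D E F
Mark C: refs=B C, marked=B C D E F
Unmarked (collected): A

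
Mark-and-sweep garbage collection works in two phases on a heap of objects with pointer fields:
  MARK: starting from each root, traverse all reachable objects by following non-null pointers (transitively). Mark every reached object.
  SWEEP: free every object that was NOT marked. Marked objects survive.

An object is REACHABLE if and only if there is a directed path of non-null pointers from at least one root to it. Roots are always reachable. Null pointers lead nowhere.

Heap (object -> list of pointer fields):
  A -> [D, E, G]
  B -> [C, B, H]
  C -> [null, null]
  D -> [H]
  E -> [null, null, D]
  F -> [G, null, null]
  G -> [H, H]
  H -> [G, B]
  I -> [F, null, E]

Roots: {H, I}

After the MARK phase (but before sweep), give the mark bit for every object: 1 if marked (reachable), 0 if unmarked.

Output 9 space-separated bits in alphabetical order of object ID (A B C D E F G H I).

Answer: 0 1 1 1 1 1 1 1 1

Derivation:
Roots: H I
Mark H: refs=G B, marked=H
Mark I: refs=F null E, marked=H I
Mark G: refs=H H, marked=G H I
Mark B: refs=C B H, marked=B G H I
Mark F: refs=G null null, marked=B F G H I
Mark E: refs=null null D, marked=B E F G H I
Mark C: refs=null null, marked=B C E F G H I
Mark D: refs=H, marked=B C D E F G H I
Unmarked (collected): A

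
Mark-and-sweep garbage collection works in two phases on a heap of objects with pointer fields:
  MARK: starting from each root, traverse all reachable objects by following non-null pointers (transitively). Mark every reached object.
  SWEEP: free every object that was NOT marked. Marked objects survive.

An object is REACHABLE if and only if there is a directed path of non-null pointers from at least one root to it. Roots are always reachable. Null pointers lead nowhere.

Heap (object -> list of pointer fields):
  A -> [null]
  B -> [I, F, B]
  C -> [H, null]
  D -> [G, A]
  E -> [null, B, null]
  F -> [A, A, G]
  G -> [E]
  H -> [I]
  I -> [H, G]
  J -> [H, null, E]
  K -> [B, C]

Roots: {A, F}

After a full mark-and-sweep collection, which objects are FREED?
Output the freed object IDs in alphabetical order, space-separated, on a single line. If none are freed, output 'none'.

Answer: C D J K

Derivation:
Roots: A F
Mark A: refs=null, marked=A
Mark F: refs=A A G, marked=A F
Mark G: refs=E, marked=A F G
Mark E: refs=null B null, marked=A E F G
Mark B: refs=I F B, marked=A B E F G
Mark I: refs=H G, marked=A B E F G I
Mark H: refs=I, marked=A B E F G H I
Unmarked (collected): C D J K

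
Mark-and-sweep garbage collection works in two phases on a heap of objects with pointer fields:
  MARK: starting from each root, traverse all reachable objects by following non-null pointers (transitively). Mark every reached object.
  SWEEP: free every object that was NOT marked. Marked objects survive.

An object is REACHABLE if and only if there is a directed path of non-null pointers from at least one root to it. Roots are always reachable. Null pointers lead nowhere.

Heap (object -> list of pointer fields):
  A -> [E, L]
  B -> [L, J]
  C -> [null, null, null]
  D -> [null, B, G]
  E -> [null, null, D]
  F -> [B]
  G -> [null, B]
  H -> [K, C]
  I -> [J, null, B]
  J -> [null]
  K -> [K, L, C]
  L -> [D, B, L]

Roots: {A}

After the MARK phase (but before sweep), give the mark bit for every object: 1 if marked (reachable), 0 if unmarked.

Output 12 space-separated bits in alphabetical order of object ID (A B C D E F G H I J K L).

Roots: A
Mark A: refs=E L, marked=A
Mark E: refs=null null D, marked=A E
Mark L: refs=D B L, marked=A E L
Mark D: refs=null B G, marked=A D E L
Mark B: refs=L J, marked=A B D E L
Mark G: refs=null B, marked=A B D E G L
Mark J: refs=null, marked=A B D E G J L
Unmarked (collected): C F H I K

Answer: 1 1 0 1 1 0 1 0 0 1 0 1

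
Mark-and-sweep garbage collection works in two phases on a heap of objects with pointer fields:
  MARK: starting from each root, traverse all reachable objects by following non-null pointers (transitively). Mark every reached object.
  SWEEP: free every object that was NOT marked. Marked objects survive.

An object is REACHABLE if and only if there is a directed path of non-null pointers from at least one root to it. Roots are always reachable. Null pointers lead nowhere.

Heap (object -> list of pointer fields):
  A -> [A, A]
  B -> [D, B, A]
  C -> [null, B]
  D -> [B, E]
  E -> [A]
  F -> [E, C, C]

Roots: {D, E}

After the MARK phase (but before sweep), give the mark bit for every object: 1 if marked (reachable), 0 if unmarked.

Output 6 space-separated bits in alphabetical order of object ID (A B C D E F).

Answer: 1 1 0 1 1 0

Derivation:
Roots: D E
Mark D: refs=B E, marked=D
Mark E: refs=A, marked=D E
Mark B: refs=D B A, marked=B D E
Mark A: refs=A A, marked=A B D E
Unmarked (collected): C F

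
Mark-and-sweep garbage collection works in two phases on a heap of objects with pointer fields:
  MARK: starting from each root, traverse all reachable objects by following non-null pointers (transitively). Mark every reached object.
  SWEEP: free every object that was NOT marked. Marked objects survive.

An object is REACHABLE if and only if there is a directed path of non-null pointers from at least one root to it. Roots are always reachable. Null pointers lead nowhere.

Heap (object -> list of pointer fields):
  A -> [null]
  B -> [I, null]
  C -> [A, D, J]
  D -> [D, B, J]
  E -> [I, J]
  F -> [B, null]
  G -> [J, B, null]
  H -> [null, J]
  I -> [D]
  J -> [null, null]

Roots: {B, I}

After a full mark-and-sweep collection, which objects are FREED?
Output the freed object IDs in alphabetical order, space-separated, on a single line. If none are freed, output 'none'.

Answer: A C E F G H

Derivation:
Roots: B I
Mark B: refs=I null, marked=B
Mark I: refs=D, marked=B I
Mark D: refs=D B J, marked=B D I
Mark J: refs=null null, marked=B D I J
Unmarked (collected): A C E F G H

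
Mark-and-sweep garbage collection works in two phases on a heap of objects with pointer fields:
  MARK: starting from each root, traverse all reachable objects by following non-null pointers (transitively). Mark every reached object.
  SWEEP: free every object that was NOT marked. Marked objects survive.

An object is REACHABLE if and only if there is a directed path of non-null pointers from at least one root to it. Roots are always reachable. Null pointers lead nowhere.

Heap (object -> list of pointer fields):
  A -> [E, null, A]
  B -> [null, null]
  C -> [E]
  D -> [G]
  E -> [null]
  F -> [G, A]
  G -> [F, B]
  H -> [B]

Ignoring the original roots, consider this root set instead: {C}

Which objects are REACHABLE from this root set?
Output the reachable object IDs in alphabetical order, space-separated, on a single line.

Answer: C E

Derivation:
Roots: C
Mark C: refs=E, marked=C
Mark E: refs=null, marked=C E
Unmarked (collected): A B D F G H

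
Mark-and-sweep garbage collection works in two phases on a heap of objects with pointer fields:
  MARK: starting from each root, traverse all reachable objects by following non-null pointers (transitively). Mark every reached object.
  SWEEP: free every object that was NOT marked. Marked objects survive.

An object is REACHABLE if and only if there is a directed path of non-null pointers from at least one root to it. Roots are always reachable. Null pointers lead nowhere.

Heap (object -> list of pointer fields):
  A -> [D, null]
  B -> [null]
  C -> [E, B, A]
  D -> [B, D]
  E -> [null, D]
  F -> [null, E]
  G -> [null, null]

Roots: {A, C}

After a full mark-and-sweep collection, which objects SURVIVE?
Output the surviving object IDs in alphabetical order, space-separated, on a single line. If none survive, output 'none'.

Answer: A B C D E

Derivation:
Roots: A C
Mark A: refs=D null, marked=A
Mark C: refs=E B A, marked=A C
Mark D: refs=B D, marked=A C D
Mark E: refs=null D, marked=A C D E
Mark B: refs=null, marked=A B C D E
Unmarked (collected): F G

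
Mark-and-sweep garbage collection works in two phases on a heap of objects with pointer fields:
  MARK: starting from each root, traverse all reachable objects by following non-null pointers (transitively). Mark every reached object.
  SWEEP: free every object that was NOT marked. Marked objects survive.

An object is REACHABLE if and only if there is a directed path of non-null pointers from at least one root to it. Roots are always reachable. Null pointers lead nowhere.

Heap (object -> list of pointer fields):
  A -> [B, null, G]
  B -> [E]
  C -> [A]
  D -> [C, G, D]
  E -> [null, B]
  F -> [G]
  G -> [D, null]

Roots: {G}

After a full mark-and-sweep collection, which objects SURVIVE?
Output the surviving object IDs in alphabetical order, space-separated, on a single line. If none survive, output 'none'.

Roots: G
Mark G: refs=D null, marked=G
Mark D: refs=C G D, marked=D G
Mark C: refs=A, marked=C D G
Mark A: refs=B null G, marked=A C D G
Mark B: refs=E, marked=A B C D G
Mark E: refs=null B, marked=A B C D E G
Unmarked (collected): F

Answer: A B C D E G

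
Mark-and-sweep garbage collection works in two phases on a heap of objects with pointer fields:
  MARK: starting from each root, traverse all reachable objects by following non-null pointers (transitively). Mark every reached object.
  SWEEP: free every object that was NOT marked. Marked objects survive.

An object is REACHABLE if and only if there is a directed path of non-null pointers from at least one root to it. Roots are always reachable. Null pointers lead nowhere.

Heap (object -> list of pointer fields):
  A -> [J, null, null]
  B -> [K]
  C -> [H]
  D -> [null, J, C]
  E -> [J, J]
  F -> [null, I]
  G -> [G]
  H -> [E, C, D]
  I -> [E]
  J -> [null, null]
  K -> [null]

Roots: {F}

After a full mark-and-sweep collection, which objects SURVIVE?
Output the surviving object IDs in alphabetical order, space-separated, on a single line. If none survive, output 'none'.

Roots: F
Mark F: refs=null I, marked=F
Mark I: refs=E, marked=F I
Mark E: refs=J J, marked=E F I
Mark J: refs=null null, marked=E F I J
Unmarked (collected): A B C D G H K

Answer: E F I J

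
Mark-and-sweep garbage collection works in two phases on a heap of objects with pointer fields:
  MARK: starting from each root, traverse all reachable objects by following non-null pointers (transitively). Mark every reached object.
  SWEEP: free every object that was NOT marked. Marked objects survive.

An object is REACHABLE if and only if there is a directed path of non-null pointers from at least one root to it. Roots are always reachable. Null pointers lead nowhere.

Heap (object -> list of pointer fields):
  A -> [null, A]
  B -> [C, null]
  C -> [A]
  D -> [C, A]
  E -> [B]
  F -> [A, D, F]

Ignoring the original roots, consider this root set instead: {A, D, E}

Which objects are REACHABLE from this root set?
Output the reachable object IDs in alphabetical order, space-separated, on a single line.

Roots: A D E
Mark A: refs=null A, marked=A
Mark D: refs=C A, marked=A D
Mark E: refs=B, marked=A D E
Mark C: refs=A, marked=A C D E
Mark B: refs=C null, marked=A B C D E
Unmarked (collected): F

Answer: A B C D E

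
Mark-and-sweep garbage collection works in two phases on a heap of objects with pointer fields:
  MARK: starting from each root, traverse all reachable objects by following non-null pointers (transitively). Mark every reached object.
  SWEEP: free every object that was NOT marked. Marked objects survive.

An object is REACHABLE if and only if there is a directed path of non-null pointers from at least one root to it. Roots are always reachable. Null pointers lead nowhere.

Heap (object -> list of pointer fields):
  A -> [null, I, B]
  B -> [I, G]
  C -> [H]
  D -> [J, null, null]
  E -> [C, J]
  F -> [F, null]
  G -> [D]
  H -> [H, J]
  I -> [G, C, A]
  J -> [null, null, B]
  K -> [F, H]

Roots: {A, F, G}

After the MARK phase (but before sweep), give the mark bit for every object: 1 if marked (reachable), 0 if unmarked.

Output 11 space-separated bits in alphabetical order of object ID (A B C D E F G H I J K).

Roots: A F G
Mark A: refs=null I B, marked=A
Mark F: refs=F null, marked=A F
Mark G: refs=D, marked=A F G
Mark I: refs=G C A, marked=A F G I
Mark B: refs=I G, marked=A B F G I
Mark D: refs=J null null, marked=A B D F G I
Mark C: refs=H, marked=A B C D F G I
Mark J: refs=null null B, marked=A B C D F G I J
Mark H: refs=H J, marked=A B C D F G H I J
Unmarked (collected): E K

Answer: 1 1 1 1 0 1 1 1 1 1 0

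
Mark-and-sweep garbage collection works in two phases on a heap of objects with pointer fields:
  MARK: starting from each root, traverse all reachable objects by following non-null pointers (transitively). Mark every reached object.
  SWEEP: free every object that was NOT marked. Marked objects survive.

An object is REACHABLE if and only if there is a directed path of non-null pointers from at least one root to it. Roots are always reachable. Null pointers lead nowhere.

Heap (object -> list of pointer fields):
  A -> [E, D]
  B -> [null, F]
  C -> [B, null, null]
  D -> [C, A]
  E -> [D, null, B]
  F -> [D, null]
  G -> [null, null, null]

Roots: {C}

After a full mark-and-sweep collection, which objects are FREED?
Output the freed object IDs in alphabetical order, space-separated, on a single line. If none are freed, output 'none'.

Answer: G

Derivation:
Roots: C
Mark C: refs=B null null, marked=C
Mark B: refs=null F, marked=B C
Mark F: refs=D null, marked=B C F
Mark D: refs=C A, marked=B C D F
Mark A: refs=E D, marked=A B C D F
Mark E: refs=D null B, marked=A B C D E F
Unmarked (collected): G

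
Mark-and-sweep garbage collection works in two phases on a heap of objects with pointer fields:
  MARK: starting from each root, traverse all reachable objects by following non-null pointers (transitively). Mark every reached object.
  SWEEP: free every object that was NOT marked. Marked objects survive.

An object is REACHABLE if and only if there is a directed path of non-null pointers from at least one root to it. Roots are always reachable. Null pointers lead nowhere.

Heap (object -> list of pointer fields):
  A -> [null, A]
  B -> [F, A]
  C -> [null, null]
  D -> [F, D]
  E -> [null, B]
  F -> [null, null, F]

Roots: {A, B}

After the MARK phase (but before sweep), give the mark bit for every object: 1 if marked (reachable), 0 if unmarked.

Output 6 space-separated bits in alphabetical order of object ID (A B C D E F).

Answer: 1 1 0 0 0 1

Derivation:
Roots: A B
Mark A: refs=null A, marked=A
Mark B: refs=F A, marked=A B
Mark F: refs=null null F, marked=A B F
Unmarked (collected): C D E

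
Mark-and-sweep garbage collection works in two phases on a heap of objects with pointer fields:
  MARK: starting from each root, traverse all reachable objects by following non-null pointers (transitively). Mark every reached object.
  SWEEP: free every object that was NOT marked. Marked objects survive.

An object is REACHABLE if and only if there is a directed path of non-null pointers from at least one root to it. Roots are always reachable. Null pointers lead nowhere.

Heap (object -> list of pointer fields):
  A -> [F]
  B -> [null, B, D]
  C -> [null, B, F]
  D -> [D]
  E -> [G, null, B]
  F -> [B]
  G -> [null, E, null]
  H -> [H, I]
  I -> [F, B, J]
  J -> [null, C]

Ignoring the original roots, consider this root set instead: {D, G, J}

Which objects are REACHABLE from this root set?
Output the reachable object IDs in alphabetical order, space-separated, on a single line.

Answer: B C D E F G J

Derivation:
Roots: D G J
Mark D: refs=D, marked=D
Mark G: refs=null E null, marked=D G
Mark J: refs=null C, marked=D G J
Mark E: refs=G null B, marked=D E G J
Mark C: refs=null B F, marked=C D E G J
Mark B: refs=null B D, marked=B C D E G J
Mark F: refs=B, marked=B C D E F G J
Unmarked (collected): A H I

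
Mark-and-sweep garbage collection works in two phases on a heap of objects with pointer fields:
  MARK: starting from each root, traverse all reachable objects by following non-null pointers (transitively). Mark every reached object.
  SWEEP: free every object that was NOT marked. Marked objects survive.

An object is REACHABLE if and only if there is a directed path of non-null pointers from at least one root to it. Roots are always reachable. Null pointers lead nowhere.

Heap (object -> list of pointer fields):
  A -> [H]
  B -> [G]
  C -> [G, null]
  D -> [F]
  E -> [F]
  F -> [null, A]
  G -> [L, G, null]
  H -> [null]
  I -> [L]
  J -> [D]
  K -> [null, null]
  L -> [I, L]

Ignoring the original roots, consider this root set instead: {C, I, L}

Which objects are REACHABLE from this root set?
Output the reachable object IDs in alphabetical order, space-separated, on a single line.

Answer: C G I L

Derivation:
Roots: C I L
Mark C: refs=G null, marked=C
Mark I: refs=L, marked=C I
Mark L: refs=I L, marked=C I L
Mark G: refs=L G null, marked=C G I L
Unmarked (collected): A B D E F H J K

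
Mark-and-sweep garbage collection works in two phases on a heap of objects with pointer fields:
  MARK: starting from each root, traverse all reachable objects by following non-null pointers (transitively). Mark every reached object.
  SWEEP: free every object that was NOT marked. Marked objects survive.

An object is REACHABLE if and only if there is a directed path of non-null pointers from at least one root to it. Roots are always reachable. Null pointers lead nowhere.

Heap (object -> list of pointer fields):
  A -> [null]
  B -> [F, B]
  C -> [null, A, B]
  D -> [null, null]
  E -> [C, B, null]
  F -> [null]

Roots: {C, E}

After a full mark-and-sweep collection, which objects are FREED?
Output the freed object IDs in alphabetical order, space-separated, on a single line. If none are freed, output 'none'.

Roots: C E
Mark C: refs=null A B, marked=C
Mark E: refs=C B null, marked=C E
Mark A: refs=null, marked=A C E
Mark B: refs=F B, marked=A B C E
Mark F: refs=null, marked=A B C E F
Unmarked (collected): D

Answer: D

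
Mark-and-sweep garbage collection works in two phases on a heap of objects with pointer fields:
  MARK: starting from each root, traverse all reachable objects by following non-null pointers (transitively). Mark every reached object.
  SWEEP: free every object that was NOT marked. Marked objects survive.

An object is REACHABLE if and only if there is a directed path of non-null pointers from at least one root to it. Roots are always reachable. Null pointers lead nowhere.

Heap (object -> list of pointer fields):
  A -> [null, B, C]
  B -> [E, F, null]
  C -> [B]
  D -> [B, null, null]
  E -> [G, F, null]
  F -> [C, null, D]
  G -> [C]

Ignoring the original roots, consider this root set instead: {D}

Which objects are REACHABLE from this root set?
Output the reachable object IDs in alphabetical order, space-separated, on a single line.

Roots: D
Mark D: refs=B null null, marked=D
Mark B: refs=E F null, marked=B D
Mark E: refs=G F null, marked=B D E
Mark F: refs=C null D, marked=B D E F
Mark G: refs=C, marked=B D E F G
Mark C: refs=B, marked=B C D E F G
Unmarked (collected): A

Answer: B C D E F G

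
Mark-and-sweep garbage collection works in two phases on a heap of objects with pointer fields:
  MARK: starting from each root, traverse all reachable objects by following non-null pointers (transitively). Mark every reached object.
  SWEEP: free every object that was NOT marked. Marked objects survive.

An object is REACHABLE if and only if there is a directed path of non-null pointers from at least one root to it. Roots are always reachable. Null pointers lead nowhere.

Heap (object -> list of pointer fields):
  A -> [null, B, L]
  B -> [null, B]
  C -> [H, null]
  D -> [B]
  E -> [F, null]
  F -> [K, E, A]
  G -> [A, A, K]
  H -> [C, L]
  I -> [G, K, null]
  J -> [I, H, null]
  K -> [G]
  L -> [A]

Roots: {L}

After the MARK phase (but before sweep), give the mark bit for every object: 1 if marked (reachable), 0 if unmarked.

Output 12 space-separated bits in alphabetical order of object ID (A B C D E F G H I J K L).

Answer: 1 1 0 0 0 0 0 0 0 0 0 1

Derivation:
Roots: L
Mark L: refs=A, marked=L
Mark A: refs=null B L, marked=A L
Mark B: refs=null B, marked=A B L
Unmarked (collected): C D E F G H I J K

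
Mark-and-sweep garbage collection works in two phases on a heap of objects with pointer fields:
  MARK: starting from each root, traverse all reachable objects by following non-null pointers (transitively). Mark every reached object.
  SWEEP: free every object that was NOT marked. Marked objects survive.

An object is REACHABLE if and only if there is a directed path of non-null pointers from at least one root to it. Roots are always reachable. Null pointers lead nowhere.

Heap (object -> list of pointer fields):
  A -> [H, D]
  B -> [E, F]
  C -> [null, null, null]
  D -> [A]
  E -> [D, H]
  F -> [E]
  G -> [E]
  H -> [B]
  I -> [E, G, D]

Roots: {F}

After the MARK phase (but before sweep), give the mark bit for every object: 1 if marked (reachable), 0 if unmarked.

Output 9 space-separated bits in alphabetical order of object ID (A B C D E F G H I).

Roots: F
Mark F: refs=E, marked=F
Mark E: refs=D H, marked=E F
Mark D: refs=A, marked=D E F
Mark H: refs=B, marked=D E F H
Mark A: refs=H D, marked=A D E F H
Mark B: refs=E F, marked=A B D E F H
Unmarked (collected): C G I

Answer: 1 1 0 1 1 1 0 1 0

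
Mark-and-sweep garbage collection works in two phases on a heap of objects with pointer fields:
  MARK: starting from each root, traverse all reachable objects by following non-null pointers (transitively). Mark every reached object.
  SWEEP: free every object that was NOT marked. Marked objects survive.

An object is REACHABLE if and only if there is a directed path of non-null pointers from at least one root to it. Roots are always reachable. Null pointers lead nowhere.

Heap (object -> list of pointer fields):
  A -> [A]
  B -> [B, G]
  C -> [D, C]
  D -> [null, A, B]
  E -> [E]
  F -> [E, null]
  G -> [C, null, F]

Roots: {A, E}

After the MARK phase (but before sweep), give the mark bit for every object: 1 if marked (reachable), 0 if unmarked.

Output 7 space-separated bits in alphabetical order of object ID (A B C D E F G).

Answer: 1 0 0 0 1 0 0

Derivation:
Roots: A E
Mark A: refs=A, marked=A
Mark E: refs=E, marked=A E
Unmarked (collected): B C D F G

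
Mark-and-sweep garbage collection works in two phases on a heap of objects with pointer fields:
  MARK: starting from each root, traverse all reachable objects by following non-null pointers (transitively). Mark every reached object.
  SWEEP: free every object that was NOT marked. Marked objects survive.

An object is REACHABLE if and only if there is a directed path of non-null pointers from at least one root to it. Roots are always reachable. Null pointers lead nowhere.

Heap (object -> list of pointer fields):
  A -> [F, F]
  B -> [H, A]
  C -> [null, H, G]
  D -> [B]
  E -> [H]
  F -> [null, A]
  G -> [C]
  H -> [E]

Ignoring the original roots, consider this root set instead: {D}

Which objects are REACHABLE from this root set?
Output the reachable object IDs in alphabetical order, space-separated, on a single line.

Answer: A B D E F H

Derivation:
Roots: D
Mark D: refs=B, marked=D
Mark B: refs=H A, marked=B D
Mark H: refs=E, marked=B D H
Mark A: refs=F F, marked=A B D H
Mark E: refs=H, marked=A B D E H
Mark F: refs=null A, marked=A B D E F H
Unmarked (collected): C G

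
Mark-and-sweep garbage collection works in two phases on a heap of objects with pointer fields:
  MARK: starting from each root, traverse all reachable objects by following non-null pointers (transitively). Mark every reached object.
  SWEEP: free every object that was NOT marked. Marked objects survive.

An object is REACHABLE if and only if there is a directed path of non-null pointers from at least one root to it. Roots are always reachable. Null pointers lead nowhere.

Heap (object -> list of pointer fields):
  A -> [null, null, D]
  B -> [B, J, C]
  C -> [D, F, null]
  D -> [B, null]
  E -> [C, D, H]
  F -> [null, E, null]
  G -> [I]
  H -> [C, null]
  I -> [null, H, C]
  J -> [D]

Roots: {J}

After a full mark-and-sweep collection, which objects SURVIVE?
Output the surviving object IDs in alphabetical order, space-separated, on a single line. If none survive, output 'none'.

Answer: B C D E F H J

Derivation:
Roots: J
Mark J: refs=D, marked=J
Mark D: refs=B null, marked=D J
Mark B: refs=B J C, marked=B D J
Mark C: refs=D F null, marked=B C D J
Mark F: refs=null E null, marked=B C D F J
Mark E: refs=C D H, marked=B C D E F J
Mark H: refs=C null, marked=B C D E F H J
Unmarked (collected): A G I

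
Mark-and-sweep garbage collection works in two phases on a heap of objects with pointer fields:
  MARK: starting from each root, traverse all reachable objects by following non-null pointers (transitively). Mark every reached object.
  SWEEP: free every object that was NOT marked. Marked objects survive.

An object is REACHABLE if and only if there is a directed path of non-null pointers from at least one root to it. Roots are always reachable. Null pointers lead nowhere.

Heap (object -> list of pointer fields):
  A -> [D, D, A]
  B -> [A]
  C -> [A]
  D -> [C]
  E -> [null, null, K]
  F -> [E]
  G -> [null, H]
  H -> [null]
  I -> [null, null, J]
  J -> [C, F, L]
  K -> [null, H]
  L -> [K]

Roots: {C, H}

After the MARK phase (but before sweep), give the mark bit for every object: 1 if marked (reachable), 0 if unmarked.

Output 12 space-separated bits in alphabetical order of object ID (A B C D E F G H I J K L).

Roots: C H
Mark C: refs=A, marked=C
Mark H: refs=null, marked=C H
Mark A: refs=D D A, marked=A C H
Mark D: refs=C, marked=A C D H
Unmarked (collected): B E F G I J K L

Answer: 1 0 1 1 0 0 0 1 0 0 0 0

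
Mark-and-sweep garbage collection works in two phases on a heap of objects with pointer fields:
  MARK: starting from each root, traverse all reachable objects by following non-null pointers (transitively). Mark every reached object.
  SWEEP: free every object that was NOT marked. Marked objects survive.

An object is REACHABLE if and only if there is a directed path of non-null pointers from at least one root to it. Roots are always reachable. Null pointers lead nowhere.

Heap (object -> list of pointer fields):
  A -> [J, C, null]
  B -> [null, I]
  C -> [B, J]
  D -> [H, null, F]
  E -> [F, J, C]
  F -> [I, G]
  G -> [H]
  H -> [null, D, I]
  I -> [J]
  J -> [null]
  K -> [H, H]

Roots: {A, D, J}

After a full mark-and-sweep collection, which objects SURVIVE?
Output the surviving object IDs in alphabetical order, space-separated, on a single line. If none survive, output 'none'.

Answer: A B C D F G H I J

Derivation:
Roots: A D J
Mark A: refs=J C null, marked=A
Mark D: refs=H null F, marked=A D
Mark J: refs=null, marked=A D J
Mark C: refs=B J, marked=A C D J
Mark H: refs=null D I, marked=A C D H J
Mark F: refs=I G, marked=A C D F H J
Mark B: refs=null I, marked=A B C D F H J
Mark I: refs=J, marked=A B C D F H I J
Mark G: refs=H, marked=A B C D F G H I J
Unmarked (collected): E K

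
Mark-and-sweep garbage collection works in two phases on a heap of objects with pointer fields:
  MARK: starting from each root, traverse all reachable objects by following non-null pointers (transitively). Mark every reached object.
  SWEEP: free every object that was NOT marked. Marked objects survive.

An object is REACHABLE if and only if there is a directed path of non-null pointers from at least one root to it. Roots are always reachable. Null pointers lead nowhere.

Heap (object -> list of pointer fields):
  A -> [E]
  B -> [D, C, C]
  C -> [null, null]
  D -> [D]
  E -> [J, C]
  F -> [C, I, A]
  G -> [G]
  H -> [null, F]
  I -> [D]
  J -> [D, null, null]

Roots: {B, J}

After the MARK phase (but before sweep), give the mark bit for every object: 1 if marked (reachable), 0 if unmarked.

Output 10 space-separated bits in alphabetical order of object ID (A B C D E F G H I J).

Answer: 0 1 1 1 0 0 0 0 0 1

Derivation:
Roots: B J
Mark B: refs=D C C, marked=B
Mark J: refs=D null null, marked=B J
Mark D: refs=D, marked=B D J
Mark C: refs=null null, marked=B C D J
Unmarked (collected): A E F G H I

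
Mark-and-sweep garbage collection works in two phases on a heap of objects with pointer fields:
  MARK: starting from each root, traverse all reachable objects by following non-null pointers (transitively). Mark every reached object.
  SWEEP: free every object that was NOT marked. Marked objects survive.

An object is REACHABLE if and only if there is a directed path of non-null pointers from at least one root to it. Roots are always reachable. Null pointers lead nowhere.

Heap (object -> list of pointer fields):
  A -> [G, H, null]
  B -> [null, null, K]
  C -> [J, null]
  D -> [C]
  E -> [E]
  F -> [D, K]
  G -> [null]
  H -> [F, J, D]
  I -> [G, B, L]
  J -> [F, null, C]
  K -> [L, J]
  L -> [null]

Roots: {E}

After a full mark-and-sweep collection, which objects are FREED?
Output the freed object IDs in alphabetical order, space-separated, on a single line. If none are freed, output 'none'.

Roots: E
Mark E: refs=E, marked=E
Unmarked (collected): A B C D F G H I J K L

Answer: A B C D F G H I J K L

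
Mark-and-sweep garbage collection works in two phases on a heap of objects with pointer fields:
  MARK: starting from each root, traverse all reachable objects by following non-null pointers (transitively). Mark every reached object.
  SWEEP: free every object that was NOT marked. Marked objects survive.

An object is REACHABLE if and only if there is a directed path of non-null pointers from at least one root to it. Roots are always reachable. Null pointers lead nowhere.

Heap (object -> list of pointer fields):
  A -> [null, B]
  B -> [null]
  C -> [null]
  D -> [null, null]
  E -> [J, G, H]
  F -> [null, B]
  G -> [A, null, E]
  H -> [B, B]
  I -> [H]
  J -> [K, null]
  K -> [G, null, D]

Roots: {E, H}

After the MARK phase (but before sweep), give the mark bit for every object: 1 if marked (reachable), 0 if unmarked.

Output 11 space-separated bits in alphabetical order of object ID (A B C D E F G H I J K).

Answer: 1 1 0 1 1 0 1 1 0 1 1

Derivation:
Roots: E H
Mark E: refs=J G H, marked=E
Mark H: refs=B B, marked=E H
Mark J: refs=K null, marked=E H J
Mark G: refs=A null E, marked=E G H J
Mark B: refs=null, marked=B E G H J
Mark K: refs=G null D, marked=B E G H J K
Mark A: refs=null B, marked=A B E G H J K
Mark D: refs=null null, marked=A B D E G H J K
Unmarked (collected): C F I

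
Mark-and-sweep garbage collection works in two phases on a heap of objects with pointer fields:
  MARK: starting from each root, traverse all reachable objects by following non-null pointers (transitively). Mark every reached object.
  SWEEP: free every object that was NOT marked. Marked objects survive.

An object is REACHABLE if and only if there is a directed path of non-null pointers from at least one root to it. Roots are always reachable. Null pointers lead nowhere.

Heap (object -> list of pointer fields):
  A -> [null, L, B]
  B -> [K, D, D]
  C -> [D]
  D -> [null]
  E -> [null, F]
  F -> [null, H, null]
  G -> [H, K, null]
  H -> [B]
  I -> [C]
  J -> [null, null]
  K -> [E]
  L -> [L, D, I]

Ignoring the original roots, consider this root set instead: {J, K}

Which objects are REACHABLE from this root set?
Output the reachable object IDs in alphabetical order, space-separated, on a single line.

Answer: B D E F H J K

Derivation:
Roots: J K
Mark J: refs=null null, marked=J
Mark K: refs=E, marked=J K
Mark E: refs=null F, marked=E J K
Mark F: refs=null H null, marked=E F J K
Mark H: refs=B, marked=E F H J K
Mark B: refs=K D D, marked=B E F H J K
Mark D: refs=null, marked=B D E F H J K
Unmarked (collected): A C G I L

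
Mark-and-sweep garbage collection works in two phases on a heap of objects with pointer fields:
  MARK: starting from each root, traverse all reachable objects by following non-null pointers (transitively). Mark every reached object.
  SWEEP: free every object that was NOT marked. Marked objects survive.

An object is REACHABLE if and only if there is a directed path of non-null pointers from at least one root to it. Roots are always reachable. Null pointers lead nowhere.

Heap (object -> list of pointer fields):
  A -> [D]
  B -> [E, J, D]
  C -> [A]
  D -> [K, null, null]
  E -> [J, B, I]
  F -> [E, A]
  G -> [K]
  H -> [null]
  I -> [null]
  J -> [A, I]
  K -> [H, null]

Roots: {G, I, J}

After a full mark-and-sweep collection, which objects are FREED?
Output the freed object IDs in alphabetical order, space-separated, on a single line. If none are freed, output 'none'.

Roots: G I J
Mark G: refs=K, marked=G
Mark I: refs=null, marked=G I
Mark J: refs=A I, marked=G I J
Mark K: refs=H null, marked=G I J K
Mark A: refs=D, marked=A G I J K
Mark H: refs=null, marked=A G H I J K
Mark D: refs=K null null, marked=A D G H I J K
Unmarked (collected): B C E F

Answer: B C E F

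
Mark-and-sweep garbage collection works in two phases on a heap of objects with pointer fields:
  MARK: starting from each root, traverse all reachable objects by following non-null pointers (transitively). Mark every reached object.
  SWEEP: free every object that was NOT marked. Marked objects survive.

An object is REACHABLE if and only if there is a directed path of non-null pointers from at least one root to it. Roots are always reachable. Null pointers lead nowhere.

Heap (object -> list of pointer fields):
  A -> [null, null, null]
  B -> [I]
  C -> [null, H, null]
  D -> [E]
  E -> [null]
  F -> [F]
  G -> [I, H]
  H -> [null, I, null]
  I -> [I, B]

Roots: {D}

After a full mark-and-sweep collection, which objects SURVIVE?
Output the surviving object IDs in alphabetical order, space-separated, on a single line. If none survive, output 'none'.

Roots: D
Mark D: refs=E, marked=D
Mark E: refs=null, marked=D E
Unmarked (collected): A B C F G H I

Answer: D E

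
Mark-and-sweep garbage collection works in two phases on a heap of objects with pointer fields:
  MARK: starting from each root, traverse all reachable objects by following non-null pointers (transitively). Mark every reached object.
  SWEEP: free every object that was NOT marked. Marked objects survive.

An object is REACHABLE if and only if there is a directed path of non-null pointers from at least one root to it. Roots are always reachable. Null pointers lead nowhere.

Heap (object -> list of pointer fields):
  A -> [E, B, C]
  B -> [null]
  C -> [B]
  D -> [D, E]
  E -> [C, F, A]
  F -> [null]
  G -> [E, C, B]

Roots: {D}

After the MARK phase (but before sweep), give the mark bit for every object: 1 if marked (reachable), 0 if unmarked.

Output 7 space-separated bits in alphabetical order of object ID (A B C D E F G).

Answer: 1 1 1 1 1 1 0

Derivation:
Roots: D
Mark D: refs=D E, marked=D
Mark E: refs=C F A, marked=D E
Mark C: refs=B, marked=C D E
Mark F: refs=null, marked=C D E F
Mark A: refs=E B C, marked=A C D E F
Mark B: refs=null, marked=A B C D E F
Unmarked (collected): G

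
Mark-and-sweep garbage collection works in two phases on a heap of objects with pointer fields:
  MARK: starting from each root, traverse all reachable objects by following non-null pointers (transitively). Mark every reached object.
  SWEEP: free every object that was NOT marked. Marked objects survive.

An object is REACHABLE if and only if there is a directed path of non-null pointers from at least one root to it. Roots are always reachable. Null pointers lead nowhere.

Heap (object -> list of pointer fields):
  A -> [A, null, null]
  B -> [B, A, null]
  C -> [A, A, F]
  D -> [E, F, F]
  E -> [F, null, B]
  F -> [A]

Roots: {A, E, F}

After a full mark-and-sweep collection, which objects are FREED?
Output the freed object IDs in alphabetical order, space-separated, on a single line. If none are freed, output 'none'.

Roots: A E F
Mark A: refs=A null null, marked=A
Mark E: refs=F null B, marked=A E
Mark F: refs=A, marked=A E F
Mark B: refs=B A null, marked=A B E F
Unmarked (collected): C D

Answer: C D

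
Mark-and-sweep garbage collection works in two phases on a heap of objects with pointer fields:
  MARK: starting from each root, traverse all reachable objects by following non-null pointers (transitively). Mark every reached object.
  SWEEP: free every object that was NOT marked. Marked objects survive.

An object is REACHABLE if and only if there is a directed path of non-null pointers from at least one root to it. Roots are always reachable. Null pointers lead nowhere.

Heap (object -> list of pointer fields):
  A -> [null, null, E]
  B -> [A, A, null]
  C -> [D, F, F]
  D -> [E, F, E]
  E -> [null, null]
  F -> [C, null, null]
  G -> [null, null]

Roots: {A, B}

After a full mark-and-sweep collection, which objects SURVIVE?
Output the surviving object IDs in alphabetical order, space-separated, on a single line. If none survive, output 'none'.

Roots: A B
Mark A: refs=null null E, marked=A
Mark B: refs=A A null, marked=A B
Mark E: refs=null null, marked=A B E
Unmarked (collected): C D F G

Answer: A B E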